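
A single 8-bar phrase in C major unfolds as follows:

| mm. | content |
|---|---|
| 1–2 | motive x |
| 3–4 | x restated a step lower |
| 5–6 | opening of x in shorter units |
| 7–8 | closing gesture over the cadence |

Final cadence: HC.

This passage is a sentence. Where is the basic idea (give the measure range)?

measures 1–2

The presentation of a sentence is the basic idea (measures 1-2) plus its repetition (mm. 3-4); the basic idea is therefore mm. 1–2.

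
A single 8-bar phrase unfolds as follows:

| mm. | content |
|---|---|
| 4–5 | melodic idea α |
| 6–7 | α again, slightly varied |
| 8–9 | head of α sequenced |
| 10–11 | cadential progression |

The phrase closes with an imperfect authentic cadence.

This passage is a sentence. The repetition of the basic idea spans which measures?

measures 6–7

The presentation of a sentence is the basic idea (measures 4–5) plus its repetition (measures 6–7); the repetition of the basic idea is therefore mm. 6-7.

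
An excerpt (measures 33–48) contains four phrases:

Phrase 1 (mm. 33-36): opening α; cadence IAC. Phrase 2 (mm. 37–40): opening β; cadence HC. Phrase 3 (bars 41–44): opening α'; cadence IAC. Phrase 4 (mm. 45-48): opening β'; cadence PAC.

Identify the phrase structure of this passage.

Four phrases in two halves: the first half (measures 33-40) ends with a half cadence, the second (mm. 41-48) with a perfect authentic cadence — a large antecedent–consequent pair, i.e. a double period.
Phrase 3 begins with the same material as phrase 1, making it parallel.

parallel double period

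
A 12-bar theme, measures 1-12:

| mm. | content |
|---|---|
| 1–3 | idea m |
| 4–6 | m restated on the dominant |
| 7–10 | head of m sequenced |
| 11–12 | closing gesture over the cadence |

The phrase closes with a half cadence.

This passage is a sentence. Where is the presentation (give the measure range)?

measures 1–6

The presentation of a sentence is the basic idea (mm. 1–3) plus its repetition (mm. 4–6); the presentation is therefore mm. 1-6.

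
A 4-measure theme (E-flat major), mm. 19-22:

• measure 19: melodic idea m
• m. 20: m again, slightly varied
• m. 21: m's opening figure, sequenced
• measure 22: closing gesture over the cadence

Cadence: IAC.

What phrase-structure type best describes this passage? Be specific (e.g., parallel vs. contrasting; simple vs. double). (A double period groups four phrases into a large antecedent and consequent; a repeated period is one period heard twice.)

sentence

Basic idea (bar 19) + its repetition (m. 20) form the presentation; fragmentation and cadence (bars 21–22) form the continuation — the 4-bar whole is a sentence.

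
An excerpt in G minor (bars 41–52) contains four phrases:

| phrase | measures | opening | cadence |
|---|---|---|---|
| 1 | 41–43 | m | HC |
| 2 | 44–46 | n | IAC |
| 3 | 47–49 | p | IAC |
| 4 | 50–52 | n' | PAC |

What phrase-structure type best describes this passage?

contrasting double period

Four phrases in two halves: the first half (mm. 41-46) ends with an imperfect authentic cadence, the second (measures 47–52) with a perfect authentic cadence — a large antecedent–consequent pair, i.e. a double period.
Phrase 3 begins with different material from phrase 1, making it contrasting.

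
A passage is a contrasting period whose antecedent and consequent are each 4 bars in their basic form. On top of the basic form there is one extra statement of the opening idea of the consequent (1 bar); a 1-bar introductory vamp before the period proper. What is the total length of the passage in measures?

Basic contrasting period: 4 + 4 = 8 bars.
8 (basic form) + 1 (extra statement) + 1 (introduction) = 10.

10 measures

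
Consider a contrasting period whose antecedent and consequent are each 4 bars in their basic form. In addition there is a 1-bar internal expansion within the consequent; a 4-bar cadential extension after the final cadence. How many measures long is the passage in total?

Basic contrasting period: 4 + 4 = 8 bars.
8 (basic form) + 1 (internal expansion) + 4 (cadential extension) = 13.

13 measures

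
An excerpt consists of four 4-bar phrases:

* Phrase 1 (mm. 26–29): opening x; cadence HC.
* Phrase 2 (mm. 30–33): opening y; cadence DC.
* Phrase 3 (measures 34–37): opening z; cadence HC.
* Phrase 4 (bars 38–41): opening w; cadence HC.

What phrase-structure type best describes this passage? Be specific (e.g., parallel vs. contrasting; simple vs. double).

Phrase 4 ends with a half cadence, no stronger than phrase 2's deceptive cadence, so the four phrases do not form a double period; nor do phrases 3–4 duplicate 1–2, so it is not a repeated period. With no phrase reaching a conclusive cadence, the passage is a phrase group.

phrase group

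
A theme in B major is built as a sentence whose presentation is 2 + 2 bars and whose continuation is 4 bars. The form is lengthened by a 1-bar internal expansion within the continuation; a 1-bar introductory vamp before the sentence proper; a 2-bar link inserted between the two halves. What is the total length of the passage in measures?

12 measures

Basic sentence: 2 + 2 + 4 = 8 bars.
8 (basic form) + 1 (internal expansion) + 1 (introduction) + 2 (link) = 12.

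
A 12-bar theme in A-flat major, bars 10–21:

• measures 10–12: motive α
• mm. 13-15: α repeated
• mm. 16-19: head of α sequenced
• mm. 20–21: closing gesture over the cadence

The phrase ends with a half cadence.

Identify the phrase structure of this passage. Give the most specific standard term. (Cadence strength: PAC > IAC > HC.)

sentence

Basic idea (mm. 10–12) + its repetition (measures 13–15) form the presentation; fragmentation and cadence (mm. 16-21) form the continuation — the 12-bar whole is a sentence.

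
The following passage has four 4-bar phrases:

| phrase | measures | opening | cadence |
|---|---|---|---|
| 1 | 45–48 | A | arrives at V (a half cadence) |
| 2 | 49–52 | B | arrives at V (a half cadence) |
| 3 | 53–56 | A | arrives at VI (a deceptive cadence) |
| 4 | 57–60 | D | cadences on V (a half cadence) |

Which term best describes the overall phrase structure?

Phrase 4 ends with a half cadence, no stronger than phrase 2's half cadence, so the four phrases do not form a double period; nor do phrases 3–4 duplicate 1–2, so it is not a repeated period. With no phrase reaching a conclusive cadence, the passage is a phrase group.

phrase group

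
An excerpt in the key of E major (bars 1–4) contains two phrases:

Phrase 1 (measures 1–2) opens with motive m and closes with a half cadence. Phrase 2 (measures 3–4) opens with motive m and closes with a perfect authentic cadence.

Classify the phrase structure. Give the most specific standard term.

parallel period

Phrase 1 ends with a half cadence (weaker) and phrase 2 with a perfect authentic cadence (stronger): antecedent + consequent = a period.
The two phrases open with the same material (m / m), so the period is parallel.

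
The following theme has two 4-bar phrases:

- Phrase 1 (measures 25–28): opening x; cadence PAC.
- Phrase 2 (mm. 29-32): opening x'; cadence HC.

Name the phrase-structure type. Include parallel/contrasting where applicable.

phrase group

The second phrase closes with a half cadence, which is not stronger than the first phrase's perfect authentic cadence; without a weak→strong cadential pair there is no antecedent–consequent relationship, so this is a phrase group rather than a period.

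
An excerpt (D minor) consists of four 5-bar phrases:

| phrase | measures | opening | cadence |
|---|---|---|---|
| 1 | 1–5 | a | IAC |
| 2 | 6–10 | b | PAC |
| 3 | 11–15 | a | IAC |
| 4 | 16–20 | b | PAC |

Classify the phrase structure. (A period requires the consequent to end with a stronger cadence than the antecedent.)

The cadence pattern IAC–PAC–IAC–PAC is weak–strong twice, and phrases 3–4 restate phrases 1–2: a period heard twice, not a double period (which would end weakly at phrase 2).

repeated period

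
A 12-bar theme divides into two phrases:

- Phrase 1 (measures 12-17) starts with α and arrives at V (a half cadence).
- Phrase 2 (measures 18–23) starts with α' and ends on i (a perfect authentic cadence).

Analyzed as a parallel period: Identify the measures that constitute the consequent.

measures 18–23

The antecedent is the phrase ending with the weaker cadence (half cadence, phrase 1) and the consequent the one ending more conclusively (perfect authentic cadence, phrase 2); the consequent is mm. 18–23.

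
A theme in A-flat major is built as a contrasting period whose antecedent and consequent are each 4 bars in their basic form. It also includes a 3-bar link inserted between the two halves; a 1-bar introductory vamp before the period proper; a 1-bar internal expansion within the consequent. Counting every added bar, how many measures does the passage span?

Basic contrasting period: 4 + 4 = 8 bars.
8 (basic form) + 3 (link) + 1 (introduction) + 1 (internal expansion) = 13.

13 measures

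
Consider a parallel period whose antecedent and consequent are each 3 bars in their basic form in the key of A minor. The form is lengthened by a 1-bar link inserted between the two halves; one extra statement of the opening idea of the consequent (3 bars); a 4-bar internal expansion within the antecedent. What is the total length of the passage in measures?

Basic parallel period: 3 + 3 = 6 bars.
6 (basic form) + 1 (link) + 3 (extra statement) + 4 (internal expansion) = 14.

14 measures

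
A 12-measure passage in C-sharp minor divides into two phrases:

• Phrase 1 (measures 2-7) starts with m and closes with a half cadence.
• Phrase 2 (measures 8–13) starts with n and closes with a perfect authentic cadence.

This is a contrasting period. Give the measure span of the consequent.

measures 8–13

The phrase ending with the weaker cadence (half cadence) is the antecedent; the one ending more conclusively (perfect authentic cadence) is the consequent. The consequent is measures 8–13.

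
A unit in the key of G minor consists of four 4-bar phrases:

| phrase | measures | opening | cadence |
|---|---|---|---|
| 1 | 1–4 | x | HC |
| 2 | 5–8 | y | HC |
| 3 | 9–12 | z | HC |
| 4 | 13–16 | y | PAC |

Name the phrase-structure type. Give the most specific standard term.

Four phrases in two halves: the first half (mm. 1-8) ends with a half cadence, the second (mm. 9–16) with a perfect authentic cadence — a large antecedent–consequent pair, i.e. a double period.
Phrase 3 begins with different material from phrase 1, making it contrasting.

contrasting double period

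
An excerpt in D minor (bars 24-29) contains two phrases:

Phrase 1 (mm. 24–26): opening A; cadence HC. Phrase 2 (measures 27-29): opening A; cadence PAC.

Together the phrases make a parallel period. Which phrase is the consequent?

phrase 2

The phrase ending with the weaker cadence (half cadence) is the antecedent; the one ending more conclusively (perfect authentic cadence) is the consequent. The consequent is phrase 2.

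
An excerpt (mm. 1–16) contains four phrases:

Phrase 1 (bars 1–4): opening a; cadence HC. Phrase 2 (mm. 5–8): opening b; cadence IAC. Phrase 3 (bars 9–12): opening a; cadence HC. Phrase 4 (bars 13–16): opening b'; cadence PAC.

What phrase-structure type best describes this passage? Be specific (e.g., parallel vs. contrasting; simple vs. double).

Four phrases in two halves: the first half (bars 1–8) ends with an imperfect authentic cadence, the second (bars 9-16) with a perfect authentic cadence — a large antecedent–consequent pair, i.e. a double period.
Phrase 3 begins with the same material as phrase 1, making it parallel.

parallel double period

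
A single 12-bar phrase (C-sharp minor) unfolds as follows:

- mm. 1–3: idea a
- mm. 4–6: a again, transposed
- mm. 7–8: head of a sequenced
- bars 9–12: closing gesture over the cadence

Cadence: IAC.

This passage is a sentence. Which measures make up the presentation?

The presentation of a sentence is the basic idea (measures 1–3) plus its repetition (mm. 4–6); the presentation is therefore mm. 1–6.

measures 1–6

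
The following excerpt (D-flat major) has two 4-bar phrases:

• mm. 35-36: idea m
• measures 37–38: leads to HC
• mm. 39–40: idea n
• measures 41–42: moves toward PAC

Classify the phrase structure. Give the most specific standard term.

Phrase 1 ends with a half cadence (weaker) and phrase 2 with a perfect authentic cadence (stronger): antecedent + consequent = a period.
The two phrases open with different material (m / n), so the period is contrasting.

contrasting period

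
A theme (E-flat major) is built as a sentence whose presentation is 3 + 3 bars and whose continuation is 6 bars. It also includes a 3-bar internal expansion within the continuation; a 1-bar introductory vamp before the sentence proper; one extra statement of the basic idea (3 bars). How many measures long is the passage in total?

19 measures

Basic sentence: 3 + 3 + 6 = 12 bars.
12 (basic form) + 3 (internal expansion) + 1 (introduction) + 3 (extra statement) = 19.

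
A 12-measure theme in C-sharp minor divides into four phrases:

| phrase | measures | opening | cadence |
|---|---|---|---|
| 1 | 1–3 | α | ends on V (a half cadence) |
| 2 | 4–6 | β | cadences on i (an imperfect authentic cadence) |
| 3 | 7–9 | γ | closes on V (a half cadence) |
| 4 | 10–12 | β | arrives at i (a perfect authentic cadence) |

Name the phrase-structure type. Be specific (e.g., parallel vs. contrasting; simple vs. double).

Four phrases in two halves: the first half (mm. 1-6) ends with an imperfect authentic cadence, the second (measures 7-12) with a perfect authentic cadence — a large antecedent–consequent pair, i.e. a double period.
Phrase 3 begins with different material from phrase 1, making it contrasting.

contrasting double period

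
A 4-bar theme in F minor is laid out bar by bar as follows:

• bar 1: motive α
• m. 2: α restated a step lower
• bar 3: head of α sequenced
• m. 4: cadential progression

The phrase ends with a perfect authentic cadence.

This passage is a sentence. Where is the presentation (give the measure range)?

The presentation of a sentence is the basic idea (measure 1) plus its repetition (bar 2); the presentation is therefore bars 1–2.

measures 1–2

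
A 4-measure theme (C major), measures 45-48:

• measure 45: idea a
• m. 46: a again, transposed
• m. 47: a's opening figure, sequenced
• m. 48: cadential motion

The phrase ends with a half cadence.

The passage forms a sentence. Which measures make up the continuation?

measures 47–48

After the presentation (mm. 45–46), the continuation covers the fragmentation through the cadence: mm. 47–48.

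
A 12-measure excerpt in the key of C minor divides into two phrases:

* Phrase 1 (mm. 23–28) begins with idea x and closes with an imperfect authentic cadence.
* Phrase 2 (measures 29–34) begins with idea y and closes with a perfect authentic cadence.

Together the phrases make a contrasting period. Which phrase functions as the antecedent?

The phrase ending with the weaker cadence (imperfect authentic cadence) is the antecedent; the one ending more conclusively (perfect authentic cadence) is the consequent. The antecedent is phrase 1.

phrase 1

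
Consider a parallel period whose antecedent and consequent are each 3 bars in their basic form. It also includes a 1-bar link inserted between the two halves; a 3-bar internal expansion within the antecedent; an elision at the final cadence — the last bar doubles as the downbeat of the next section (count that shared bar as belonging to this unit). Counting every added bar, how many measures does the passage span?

Basic parallel period: 3 + 3 = 6 bars.
6 (basic form) + 1 (link) + 3 (internal expansion) = 10.
The elision shares a bar with the next section but does not change this unit's count.

10 measures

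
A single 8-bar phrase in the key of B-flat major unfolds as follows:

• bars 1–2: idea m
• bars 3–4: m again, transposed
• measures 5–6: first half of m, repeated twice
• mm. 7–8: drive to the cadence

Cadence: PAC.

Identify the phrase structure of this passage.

sentence

Basic idea (mm. 1-2) + its repetition (measures 3–4) form the presentation; fragmentation and cadence (mm. 5–8) form the continuation — the 8-bar whole is a sentence.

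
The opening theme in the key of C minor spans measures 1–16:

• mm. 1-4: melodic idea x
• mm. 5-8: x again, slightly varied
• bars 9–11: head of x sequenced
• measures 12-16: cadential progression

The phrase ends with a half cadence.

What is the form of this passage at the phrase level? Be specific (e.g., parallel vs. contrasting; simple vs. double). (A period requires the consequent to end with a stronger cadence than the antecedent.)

sentence

Basic idea (mm. 1-4) + its repetition (measures 5–8) form the presentation; fragmentation and cadence (mm. 9–16) form the continuation — the 16-bar whole is a sentence.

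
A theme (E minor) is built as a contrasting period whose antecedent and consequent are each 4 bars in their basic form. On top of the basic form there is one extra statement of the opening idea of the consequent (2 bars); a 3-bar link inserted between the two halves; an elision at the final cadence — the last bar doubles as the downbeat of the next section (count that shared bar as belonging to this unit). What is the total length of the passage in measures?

13 measures

Basic contrasting period: 4 + 4 = 8 bars.
8 (basic form) + 2 (extra statement) + 3 (link) = 13.
The elision shares a bar with the next section but does not change this unit's count.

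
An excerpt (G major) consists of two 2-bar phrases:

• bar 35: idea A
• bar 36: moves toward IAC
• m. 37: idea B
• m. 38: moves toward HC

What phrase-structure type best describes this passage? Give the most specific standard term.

phrase group

The second phrase closes with a half cadence, which is not stronger than the first phrase's imperfect authentic cadence; without a weak→strong cadential pair there is no antecedent–consequent relationship, so this is a phrase group rather than a period.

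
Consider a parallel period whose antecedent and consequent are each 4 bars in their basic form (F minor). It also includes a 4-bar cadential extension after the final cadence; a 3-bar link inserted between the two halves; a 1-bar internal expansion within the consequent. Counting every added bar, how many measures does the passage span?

16 measures

Basic parallel period: 4 + 4 = 8 bars.
8 (basic form) + 4 (cadential extension) + 3 (link) + 1 (internal expansion) = 16.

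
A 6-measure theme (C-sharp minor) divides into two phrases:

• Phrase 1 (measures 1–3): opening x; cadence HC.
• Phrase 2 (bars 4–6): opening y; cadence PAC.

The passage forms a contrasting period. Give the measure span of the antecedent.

measures 1–3

The antecedent is the phrase ending with the weaker cadence (half cadence, phrase 1) and the consequent the one ending more conclusively (perfect authentic cadence, phrase 2); the antecedent is bars 1-3.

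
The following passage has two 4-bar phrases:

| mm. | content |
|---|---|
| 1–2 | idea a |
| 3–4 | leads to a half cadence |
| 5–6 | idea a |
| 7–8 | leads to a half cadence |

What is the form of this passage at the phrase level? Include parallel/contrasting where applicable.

repeated phrase

Both phrases have the same opening (a) and the same cadence (half cadence): the second is a restatement, not a consequent, so this is a repeated phrase rather than a period.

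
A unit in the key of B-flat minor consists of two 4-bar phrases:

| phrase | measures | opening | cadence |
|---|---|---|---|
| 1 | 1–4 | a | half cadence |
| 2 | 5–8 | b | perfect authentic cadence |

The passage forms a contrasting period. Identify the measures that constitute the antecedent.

measures 1–4

The antecedent is the phrase ending with the weaker cadence (half cadence, phrase 1) and the consequent the one ending more conclusively (perfect authentic cadence, phrase 2); the antecedent is mm. 1–4.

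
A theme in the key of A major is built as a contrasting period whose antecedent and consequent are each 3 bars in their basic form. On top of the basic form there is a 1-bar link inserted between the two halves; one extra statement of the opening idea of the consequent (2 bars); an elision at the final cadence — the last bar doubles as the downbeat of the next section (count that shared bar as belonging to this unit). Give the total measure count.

Basic contrasting period: 3 + 3 = 6 bars.
6 (basic form) + 1 (link) + 2 (extra statement) = 9.
The elision shares a bar with the next section but does not change this unit's count.

9 measures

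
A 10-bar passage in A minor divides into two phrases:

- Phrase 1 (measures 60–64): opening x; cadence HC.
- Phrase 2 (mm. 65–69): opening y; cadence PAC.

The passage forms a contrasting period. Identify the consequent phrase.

phrase 2

The phrase ending with the weaker cadence (half cadence) is the antecedent; the one ending more conclusively (perfect authentic cadence) is the consequent. The consequent is phrase 2.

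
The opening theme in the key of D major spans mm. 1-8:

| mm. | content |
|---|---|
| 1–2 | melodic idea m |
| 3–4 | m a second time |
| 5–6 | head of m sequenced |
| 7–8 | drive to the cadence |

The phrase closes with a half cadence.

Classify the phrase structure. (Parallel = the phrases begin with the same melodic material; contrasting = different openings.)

Basic idea (bars 1–2) + its repetition (mm. 3-4) form the presentation; fragmentation and cadence (measures 5–8) form the continuation — the 8-bar whole is a sentence.

sentence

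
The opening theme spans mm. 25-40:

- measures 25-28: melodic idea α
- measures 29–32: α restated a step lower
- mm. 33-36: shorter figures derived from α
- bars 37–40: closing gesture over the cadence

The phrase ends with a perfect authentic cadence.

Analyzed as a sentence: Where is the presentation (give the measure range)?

The presentation of a sentence is the basic idea (mm. 25-28) plus its repetition (bars 29–32); the presentation is therefore mm. 25-32.

measures 25–32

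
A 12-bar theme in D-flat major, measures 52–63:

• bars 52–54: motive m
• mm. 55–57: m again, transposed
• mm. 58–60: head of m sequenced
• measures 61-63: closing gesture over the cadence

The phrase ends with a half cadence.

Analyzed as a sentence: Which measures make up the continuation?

measures 58–63

After the presentation (bars 52-57), the continuation covers the fragmentation through the cadence: bars 58–63.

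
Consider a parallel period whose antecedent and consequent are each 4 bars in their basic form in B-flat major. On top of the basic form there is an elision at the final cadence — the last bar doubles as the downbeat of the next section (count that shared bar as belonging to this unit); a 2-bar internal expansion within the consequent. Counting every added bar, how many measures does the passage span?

10 measures

Basic parallel period: 4 + 4 = 8 bars.
8 (basic form) + 2 (internal expansion) = 10.
The elision shares a bar with the next section but does not change this unit's count.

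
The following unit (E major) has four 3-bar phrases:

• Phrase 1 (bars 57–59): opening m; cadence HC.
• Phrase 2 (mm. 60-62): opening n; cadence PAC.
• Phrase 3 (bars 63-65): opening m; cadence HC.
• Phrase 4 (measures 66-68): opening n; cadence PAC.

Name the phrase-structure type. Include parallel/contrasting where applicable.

The cadence pattern HC–PAC–HC–PAC is weak–strong twice, and phrases 3–4 restate phrases 1–2: a period heard twice, not a double period (which would end weakly at phrase 2).

repeated period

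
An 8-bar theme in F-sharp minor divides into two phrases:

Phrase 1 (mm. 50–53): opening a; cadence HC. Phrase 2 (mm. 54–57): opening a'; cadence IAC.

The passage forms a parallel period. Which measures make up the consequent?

measures 54–57

The antecedent is the phrase ending with the weaker cadence (half cadence, phrase 1) and the consequent the one ending more conclusively (imperfect authentic cadence, phrase 2); the consequent is mm. 54–57.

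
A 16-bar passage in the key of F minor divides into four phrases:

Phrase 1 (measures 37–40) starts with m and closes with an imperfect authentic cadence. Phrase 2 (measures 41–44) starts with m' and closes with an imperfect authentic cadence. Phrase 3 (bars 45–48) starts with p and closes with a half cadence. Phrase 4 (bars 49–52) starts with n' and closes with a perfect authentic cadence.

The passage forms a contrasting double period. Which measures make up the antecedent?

In a double period the four phrases pair into a large antecedent (phrases 1–2, ending imperfect authentic cadence) and a large consequent (phrases 3–4, ending perfect authentic cadence). The antecedent spans measures 37–44.

measures 37–44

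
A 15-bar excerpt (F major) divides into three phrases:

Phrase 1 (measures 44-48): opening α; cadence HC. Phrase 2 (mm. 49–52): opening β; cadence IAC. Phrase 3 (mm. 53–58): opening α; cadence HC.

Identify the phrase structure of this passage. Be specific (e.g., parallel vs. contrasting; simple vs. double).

The final phrase closes with a half cadence, which is not stronger than the preceding imperfect authentic cadence; the 3 phrases lack an overall antecedent–consequent design and so form a phrase group.

phrase group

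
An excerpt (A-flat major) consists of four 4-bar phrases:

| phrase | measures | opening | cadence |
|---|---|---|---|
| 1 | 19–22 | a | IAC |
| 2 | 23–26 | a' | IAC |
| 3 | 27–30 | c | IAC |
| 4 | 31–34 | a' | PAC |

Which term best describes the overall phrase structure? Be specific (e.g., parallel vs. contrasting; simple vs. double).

Four phrases in two halves: the first half (bars 19-26) ends with an imperfect authentic cadence, the second (mm. 27–34) with a perfect authentic cadence — a large antecedent–consequent pair, i.e. a double period.
Phrase 3 begins with different material from phrase 1, making it contrasting.

contrasting double period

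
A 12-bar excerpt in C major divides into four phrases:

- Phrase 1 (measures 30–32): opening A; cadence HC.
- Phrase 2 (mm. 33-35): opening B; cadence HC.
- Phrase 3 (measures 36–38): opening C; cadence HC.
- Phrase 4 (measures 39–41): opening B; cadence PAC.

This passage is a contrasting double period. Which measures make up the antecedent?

measures 30–35

In a double period the four phrases pair into a large antecedent (phrases 1–2, ending half cadence) and a large consequent (phrases 3–4, ending perfect authentic cadence). The antecedent spans mm. 30–35.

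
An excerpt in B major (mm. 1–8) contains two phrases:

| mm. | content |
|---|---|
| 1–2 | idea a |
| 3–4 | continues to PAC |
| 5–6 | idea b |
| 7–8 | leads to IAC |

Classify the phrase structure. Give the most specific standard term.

The second phrase closes with an imperfect authentic cadence, which is not stronger than the first phrase's perfect authentic cadence; without a weak→strong cadential pair there is no antecedent–consequent relationship, so this is a phrase group rather than a period.

phrase group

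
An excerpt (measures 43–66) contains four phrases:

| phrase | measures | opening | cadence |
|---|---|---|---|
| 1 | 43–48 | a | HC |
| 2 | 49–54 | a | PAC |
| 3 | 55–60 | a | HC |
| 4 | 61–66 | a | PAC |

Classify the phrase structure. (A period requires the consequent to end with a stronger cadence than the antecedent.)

The cadence pattern HC–PAC–HC–PAC is weak–strong twice, and phrases 3–4 restate phrases 1–2: a period heard twice, not a double period (which would end weakly at phrase 2).

repeated period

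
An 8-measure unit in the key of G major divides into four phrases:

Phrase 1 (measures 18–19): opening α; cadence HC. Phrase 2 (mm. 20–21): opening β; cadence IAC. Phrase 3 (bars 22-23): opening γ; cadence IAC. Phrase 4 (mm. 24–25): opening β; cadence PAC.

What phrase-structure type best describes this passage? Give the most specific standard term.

contrasting double period

Four phrases in two halves: the first half (mm. 18-21) ends with an imperfect authentic cadence, the second (mm. 22–25) with a perfect authentic cadence — a large antecedent–consequent pair, i.e. a double period.
Phrase 3 begins with different material from phrase 1, making it contrasting.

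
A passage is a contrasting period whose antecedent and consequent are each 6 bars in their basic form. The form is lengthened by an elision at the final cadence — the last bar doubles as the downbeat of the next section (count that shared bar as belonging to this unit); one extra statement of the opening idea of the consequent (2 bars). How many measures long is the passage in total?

Basic contrasting period: 6 + 6 = 12 bars.
12 (basic form) + 2 (extra statement) = 14.
The elision shares a bar with the next section but does not change this unit's count.

14 measures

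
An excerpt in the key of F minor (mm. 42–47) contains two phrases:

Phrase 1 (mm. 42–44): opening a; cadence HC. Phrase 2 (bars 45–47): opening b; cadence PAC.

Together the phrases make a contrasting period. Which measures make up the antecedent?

The phrase ending with the weaker cadence (half cadence) is the antecedent; the one ending more conclusively (perfect authentic cadence) is the consequent. The antecedent is measures 42–44.

measures 42–44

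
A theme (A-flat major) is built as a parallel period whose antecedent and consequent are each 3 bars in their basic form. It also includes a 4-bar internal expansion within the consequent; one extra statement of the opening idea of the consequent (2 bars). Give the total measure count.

Basic parallel period: 3 + 3 = 6 bars.
6 (basic form) + 4 (internal expansion) + 2 (extra statement) = 12.

12 measures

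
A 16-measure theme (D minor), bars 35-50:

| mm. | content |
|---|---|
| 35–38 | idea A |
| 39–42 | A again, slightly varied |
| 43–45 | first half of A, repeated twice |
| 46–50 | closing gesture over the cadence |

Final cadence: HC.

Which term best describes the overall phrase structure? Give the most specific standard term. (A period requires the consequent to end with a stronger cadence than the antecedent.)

sentence

Basic idea (mm. 35–38) + its repetition (mm. 39-42) form the presentation; fragmentation and cadence (mm. 43–50) form the continuation — the 16-bar whole is a sentence.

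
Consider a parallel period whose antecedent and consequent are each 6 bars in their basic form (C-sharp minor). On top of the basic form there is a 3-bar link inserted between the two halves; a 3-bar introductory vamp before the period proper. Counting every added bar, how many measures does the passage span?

Basic parallel period: 6 + 6 = 12 bars.
12 (basic form) + 3 (link) + 3 (introduction) = 18.

18 measures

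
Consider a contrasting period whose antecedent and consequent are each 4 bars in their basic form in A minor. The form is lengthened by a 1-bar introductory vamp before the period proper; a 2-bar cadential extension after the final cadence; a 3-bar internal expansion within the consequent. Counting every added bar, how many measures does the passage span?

14 measures

Basic contrasting period: 4 + 4 = 8 bars.
8 (basic form) + 1 (introduction) + 2 (cadential extension) + 3 (internal expansion) = 14.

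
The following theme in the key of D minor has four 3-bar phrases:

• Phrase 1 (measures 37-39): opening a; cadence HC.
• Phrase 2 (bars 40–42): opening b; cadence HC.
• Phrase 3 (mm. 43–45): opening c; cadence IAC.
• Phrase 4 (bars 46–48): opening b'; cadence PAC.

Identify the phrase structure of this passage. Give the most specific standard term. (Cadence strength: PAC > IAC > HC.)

contrasting double period

Four phrases in two halves: the first half (measures 37–42) ends with a half cadence, the second (mm. 43-48) with a perfect authentic cadence — a large antecedent–consequent pair, i.e. a double period.
Phrase 3 begins with different material from phrase 1, making it contrasting.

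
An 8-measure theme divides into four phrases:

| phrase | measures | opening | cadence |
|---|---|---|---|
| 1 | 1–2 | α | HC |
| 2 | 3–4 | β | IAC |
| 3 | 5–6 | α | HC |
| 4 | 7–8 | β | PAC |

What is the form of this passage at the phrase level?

Four phrases in two halves: the first half (measures 1–4) ends with an imperfect authentic cadence, the second (measures 5–8) with a perfect authentic cadence — a large antecedent–consequent pair, i.e. a double period.
Phrase 3 begins with the same material as phrase 1, making it parallel.

parallel double period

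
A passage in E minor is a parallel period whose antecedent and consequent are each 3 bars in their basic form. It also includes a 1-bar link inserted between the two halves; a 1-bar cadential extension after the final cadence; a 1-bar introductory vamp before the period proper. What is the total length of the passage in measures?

Basic parallel period: 3 + 3 = 6 bars.
6 (basic form) + 1 (link) + 1 (cadential extension) + 1 (introduction) = 9.

9 measures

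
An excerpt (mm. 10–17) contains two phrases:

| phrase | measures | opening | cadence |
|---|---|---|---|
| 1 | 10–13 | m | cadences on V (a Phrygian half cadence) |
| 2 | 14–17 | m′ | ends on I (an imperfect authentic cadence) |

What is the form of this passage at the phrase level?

parallel period

Phrase 1 ends with a Phrygian half cadence (weaker) and phrase 2 with an imperfect authentic cadence (stronger): antecedent + consequent = a period.
The two phrases open with the same material (m / m′), so the period is parallel.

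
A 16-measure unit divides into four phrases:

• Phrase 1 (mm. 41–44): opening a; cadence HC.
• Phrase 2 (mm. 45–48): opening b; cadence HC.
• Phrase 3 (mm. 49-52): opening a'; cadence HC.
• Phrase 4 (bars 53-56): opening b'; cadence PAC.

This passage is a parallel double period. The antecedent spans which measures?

measures 41–48

In a double period the four phrases pair into a large antecedent (phrases 1–2, ending half cadence) and a large consequent (phrases 3–4, ending perfect authentic cadence). The antecedent spans mm. 41-48.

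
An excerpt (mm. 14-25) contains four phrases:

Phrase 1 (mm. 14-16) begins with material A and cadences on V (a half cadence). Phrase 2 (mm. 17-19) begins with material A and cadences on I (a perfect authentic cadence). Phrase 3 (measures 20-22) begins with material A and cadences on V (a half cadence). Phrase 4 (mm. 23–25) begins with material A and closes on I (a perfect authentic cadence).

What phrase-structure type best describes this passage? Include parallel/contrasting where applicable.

The cadence pattern HC–PAC–HC–PAC is weak–strong twice, and phrases 3–4 restate phrases 1–2: a period heard twice, not a double period (which would end weakly at phrase 2).

repeated period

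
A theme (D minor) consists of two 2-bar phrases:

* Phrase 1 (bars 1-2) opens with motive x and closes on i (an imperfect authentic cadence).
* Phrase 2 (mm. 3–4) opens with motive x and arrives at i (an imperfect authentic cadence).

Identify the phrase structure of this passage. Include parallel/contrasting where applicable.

repeated phrase

Both phrases have the same opening (x) and the same cadence (imperfect authentic cadence): the second is a restatement, not a consequent, so this is a repeated phrase rather than a period.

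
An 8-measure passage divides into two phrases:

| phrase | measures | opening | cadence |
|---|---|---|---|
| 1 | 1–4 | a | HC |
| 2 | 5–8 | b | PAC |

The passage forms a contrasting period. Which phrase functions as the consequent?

phrase 2

The phrase ending with the weaker cadence (half cadence) is the antecedent; the one ending more conclusively (perfect authentic cadence) is the consequent. The consequent is phrase 2.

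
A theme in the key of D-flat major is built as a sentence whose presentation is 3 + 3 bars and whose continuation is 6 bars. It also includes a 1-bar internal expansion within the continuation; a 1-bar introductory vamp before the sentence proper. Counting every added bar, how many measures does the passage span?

14 measures

Basic sentence: 3 + 3 + 6 = 12 bars.
12 (basic form) + 1 (internal expansion) + 1 (introduction) = 14.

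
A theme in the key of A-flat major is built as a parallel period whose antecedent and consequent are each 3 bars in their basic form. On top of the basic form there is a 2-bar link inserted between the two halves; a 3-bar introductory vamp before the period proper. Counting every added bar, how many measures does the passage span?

Basic parallel period: 3 + 3 = 6 bars.
6 (basic form) + 2 (link) + 3 (introduction) = 11.

11 measures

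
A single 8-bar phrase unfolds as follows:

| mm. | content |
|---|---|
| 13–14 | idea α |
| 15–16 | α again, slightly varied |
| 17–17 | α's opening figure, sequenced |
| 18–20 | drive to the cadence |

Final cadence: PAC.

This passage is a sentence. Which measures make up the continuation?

After the presentation (mm. 13–16), the continuation covers the fragmentation through the cadence: measures 17–20.

measures 17–20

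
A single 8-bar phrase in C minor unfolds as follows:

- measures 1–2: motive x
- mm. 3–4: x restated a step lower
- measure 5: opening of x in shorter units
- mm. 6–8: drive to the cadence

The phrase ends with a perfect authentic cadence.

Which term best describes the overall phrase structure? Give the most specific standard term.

sentence

Basic idea (mm. 1-2) + its repetition (mm. 3–4) form the presentation; fragmentation and cadence (mm. 5-8) form the continuation — the 8-bar whole is a sentence.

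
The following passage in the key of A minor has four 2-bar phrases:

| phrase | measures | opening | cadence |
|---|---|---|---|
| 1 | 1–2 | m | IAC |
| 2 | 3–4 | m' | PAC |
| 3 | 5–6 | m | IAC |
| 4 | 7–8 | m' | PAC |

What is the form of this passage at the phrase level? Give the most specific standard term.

The cadence pattern IAC–PAC–IAC–PAC is weak–strong twice, and phrases 3–4 restate phrases 1–2: a period heard twice, not a double period (which would end weakly at phrase 2).

repeated period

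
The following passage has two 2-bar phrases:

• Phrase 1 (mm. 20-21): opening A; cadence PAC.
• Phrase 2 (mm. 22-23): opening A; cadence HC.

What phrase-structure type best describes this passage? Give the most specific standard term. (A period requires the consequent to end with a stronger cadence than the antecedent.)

phrase group

The second phrase closes with a half cadence, which is not stronger than the first phrase's perfect authentic cadence; without a weak→strong cadential pair there is no antecedent–consequent relationship, so this is a phrase group rather than a period.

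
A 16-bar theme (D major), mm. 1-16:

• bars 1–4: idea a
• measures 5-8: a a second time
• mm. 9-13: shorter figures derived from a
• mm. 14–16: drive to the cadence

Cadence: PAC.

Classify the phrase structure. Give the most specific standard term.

Basic idea (bars 1–4) + its repetition (mm. 5-8) form the presentation; fragmentation and cadence (mm. 9–16) form the continuation — the 16-bar whole is a sentence.

sentence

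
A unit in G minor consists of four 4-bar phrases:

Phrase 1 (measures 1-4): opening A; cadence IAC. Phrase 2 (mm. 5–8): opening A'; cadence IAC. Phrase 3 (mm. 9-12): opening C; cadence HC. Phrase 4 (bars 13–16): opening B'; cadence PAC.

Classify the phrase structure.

contrasting double period

Four phrases in two halves: the first half (bars 1–8) ends with an imperfect authentic cadence, the second (mm. 9–16) with a perfect authentic cadence — a large antecedent–consequent pair, i.e. a double period.
Phrase 3 begins with different material from phrase 1, making it contrasting.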